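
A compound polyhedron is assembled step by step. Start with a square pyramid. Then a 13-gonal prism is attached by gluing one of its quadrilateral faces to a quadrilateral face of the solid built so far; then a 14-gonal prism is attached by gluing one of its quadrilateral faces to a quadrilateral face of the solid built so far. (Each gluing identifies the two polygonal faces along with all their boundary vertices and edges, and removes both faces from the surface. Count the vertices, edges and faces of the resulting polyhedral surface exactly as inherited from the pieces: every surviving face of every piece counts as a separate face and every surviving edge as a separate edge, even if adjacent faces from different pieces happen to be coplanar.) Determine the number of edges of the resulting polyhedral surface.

81

A square pyramid: V=5, E=8, F=5.
Attach a 13-gonal prism (V=26, E=39, F=15) along a 4-gon: merge 4 vertices and 4 edges, delete both glued faces → V=27, E=43, F=18.
Attach a 14-gonal prism (V=28, E=42, F=16) along a 4-gon: merge 4 vertices and 4 edges, delete both glued faces → V=51, E=81, F=32.
Check: V − E + F = 51 − 81 + 32 = 2.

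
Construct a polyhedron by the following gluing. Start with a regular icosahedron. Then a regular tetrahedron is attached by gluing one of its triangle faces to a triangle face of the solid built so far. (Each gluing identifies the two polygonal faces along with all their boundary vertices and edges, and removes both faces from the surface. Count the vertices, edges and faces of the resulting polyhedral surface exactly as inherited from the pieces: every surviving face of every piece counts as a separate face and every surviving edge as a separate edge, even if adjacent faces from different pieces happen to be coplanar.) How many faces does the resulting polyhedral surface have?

22

A regular icosahedron: V=12, E=30, F=20.
Attach a regular tetrahedron (V=4, E=6, F=4) along a 3-gon: merge 3 vertices and 3 edges, delete both glued faces → V=13, E=33, F=22.
Check: V − E + F = 13 − 33 + 22 = 2.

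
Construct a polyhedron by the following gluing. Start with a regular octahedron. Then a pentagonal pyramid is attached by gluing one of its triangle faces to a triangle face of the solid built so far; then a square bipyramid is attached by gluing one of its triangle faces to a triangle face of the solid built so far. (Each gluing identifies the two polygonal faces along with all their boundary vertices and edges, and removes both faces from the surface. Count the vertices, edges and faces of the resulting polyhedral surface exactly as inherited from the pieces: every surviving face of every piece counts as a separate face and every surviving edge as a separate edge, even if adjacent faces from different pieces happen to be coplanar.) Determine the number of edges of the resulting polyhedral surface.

A regular octahedron: V=6, E=12, F=8.
Attach a pentagonal pyramid (V=6, E=10, F=6) along a 3-gon: merge 3 vertices and 3 edges, delete both glued faces → V=9, E=19, F=12.
Attach a square bipyramid (V=6, E=12, F=8) along a 3-gon: merge 3 vertices and 3 edges, delete both glued faces → V=12, E=28, F=18.
Check: V − E + F = 12 − 28 + 18 = 2.

28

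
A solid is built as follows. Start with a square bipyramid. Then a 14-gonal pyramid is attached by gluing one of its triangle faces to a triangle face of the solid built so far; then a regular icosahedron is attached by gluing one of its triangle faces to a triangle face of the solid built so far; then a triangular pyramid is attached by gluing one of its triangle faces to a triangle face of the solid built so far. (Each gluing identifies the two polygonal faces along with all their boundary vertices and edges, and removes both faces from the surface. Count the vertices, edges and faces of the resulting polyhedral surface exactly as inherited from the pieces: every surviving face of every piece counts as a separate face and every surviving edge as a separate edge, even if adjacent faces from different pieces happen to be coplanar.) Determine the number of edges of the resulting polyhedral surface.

67

A square bipyramid: V=6, E=12, F=8.
Attach a 14-gonal pyramid (V=15, E=28, F=15) along a 3-gon: merge 3 vertices and 3 edges, delete both glued faces → V=18, E=37, F=21.
Attach a regular icosahedron (V=12, E=30, F=20) along a 3-gon: merge 3 vertices and 3 edges, delete both glued faces → V=27, E=64, F=39.
Attach a triangular pyramid (V=4, E=6, F=4) along a 3-gon: merge 3 vertices and 3 edges, delete both glued faces → V=28, E=67, F=41.
Check: V − E + F = 28 − 67 + 41 = 2.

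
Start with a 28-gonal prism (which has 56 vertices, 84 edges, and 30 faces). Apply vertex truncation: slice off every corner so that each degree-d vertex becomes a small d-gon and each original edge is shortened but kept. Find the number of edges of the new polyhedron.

Truncation replaces each original edge-end by a new vertex, so V′ = 2E = 168.
Each original edge survives, and each old vertex of degree d contributes d new edges; summing degrees gives Σd = 2E, so E′ = E + 2E = 3E = 252.
Each original face survives and each original vertex becomes one new face: F′ = F + V = 86.

252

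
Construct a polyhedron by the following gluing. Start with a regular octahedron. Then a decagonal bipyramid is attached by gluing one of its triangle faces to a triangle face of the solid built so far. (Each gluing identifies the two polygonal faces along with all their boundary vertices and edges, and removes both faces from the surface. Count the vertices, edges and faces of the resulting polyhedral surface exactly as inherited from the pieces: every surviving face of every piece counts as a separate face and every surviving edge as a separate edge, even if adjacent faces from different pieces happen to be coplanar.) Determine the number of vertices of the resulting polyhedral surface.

A regular octahedron: V=6, E=12, F=8.
Attach a decagonal bipyramid (V=12, E=30, F=20) along a 3-gon: merge 3 vertices and 3 edges, delete both glued faces → V=15, E=39, F=26.
Check: V − E + F = 15 − 39 + 26 = 2.

15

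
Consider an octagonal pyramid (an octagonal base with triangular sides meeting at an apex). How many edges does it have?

A pyramid on an n-gon base has one n-gon and n triangles: V = 8 + 1 = 9, E = 2·8 = 16, F = 8 + 1 = 9.

16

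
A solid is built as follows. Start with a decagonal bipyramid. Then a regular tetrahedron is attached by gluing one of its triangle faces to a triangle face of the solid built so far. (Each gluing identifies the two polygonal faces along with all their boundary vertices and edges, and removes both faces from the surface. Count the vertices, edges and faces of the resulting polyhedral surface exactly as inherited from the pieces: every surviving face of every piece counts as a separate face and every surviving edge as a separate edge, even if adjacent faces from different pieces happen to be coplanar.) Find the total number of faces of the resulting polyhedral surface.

A decagonal bipyramid: V=12, E=30, F=20.
Attach a regular tetrahedron (V=4, E=6, F=4) along a 3-gon: merge 3 vertices and 3 edges, delete both glued faces → V=13, E=33, F=22.
Check: V − E + F = 13 − 33 + 22 = 2.

22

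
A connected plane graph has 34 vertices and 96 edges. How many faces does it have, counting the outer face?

64

Euler's formula for a connected plane graph: V − E + F = 2, so F = 2 − 34 + 96 = 64.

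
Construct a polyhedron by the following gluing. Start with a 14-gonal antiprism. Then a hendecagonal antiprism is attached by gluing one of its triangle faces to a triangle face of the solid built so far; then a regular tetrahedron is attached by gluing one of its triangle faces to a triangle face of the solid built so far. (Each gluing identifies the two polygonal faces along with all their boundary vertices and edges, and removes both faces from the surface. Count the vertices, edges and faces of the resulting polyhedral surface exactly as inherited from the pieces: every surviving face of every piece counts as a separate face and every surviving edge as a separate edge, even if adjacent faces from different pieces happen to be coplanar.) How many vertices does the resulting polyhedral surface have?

48

A 14-gonal antiprism: V=28, E=56, F=30.
Attach a hendecagonal antiprism (V=22, E=44, F=24) along a 3-gon: merge 3 vertices and 3 edges, delete both glued faces → V=47, E=97, F=52.
Attach a regular tetrahedron (V=4, E=6, F=4) along a 3-gon: merge 3 vertices and 3 edges, delete both glued faces → V=48, E=100, F=54.
Check: V − E + F = 48 − 100 + 54 = 2.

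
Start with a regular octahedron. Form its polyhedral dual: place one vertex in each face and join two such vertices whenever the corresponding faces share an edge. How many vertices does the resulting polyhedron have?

8

The base solid has V = 6, E = 12, F = 8.
The dual swaps V and F and preserves E: V′ = F = 8, E′ = E = 12, F′ = V = 6.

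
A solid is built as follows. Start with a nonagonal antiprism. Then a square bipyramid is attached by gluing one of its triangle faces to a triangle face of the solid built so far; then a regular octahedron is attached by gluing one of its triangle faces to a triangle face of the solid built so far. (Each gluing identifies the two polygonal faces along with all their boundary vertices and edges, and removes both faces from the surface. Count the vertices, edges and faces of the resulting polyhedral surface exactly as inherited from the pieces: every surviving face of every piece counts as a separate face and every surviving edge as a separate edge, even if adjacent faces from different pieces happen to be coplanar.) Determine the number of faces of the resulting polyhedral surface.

32

A nonagonal antiprism: V=18, E=36, F=20.
Attach a square bipyramid (V=6, E=12, F=8) along a 3-gon: merge 3 vertices and 3 edges, delete both glued faces → V=21, E=45, F=26.
Attach a regular octahedron (V=6, E=12, F=8) along a 3-gon: merge 3 vertices and 3 edges, delete both glued faces → V=24, E=54, F=32.
Check: V − E + F = 24 − 54 + 32 = 2.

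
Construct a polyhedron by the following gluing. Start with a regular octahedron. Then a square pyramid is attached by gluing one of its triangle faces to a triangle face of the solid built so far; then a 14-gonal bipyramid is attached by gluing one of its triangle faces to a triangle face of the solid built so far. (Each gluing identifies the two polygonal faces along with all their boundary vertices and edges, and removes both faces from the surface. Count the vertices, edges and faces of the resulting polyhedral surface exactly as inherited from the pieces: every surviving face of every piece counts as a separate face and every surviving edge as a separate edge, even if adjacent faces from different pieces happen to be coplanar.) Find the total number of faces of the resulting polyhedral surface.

A regular octahedron: V=6, E=12, F=8.
Attach a square pyramid (V=5, E=8, F=5) along a 3-gon: merge 3 vertices and 3 edges, delete both glued faces → V=8, E=17, F=11.
Attach a 14-gonal bipyramid (V=16, E=42, F=28) along a 3-gon: merge 3 vertices and 3 edges, delete both glued faces → V=21, E=56, F=37.
Check: V − E + F = 21 − 56 + 37 = 2.

37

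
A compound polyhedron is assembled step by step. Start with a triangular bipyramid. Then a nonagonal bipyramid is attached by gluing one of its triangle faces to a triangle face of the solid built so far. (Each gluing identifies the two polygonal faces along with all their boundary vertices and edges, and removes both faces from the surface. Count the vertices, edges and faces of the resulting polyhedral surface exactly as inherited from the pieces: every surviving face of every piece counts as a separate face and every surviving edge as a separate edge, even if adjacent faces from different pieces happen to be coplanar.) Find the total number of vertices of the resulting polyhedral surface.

A triangular bipyramid: V=5, E=9, F=6.
Attach a nonagonal bipyramid (V=11, E=27, F=18) along a 3-gon: merge 3 vertices and 3 edges, delete both glued faces → V=13, E=33, F=22.
Check: V − E + F = 13 − 33 + 22 = 2.

13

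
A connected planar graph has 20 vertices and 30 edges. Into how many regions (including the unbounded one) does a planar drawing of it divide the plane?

Euler's formula for a connected plane graph: V − E + F = 2, so F = 2 − 20 + 30 = 12.

12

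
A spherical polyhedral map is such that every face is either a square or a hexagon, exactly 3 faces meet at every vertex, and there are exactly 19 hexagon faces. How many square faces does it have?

Let x be the number of squares; then F = 19 + x.
Edge–face incidences: 2E = 6·19 + 4·x = 114 + 4x.
Every vertex has degree 3, so 3V = 2E.
Euler: V − E + F = 2 ⇒ (2E)/3 − E + (19 + x) = 2.
Multiply by 6: 2·(2E) − 3·(2E) + 6·(19 + x) = 12, i.e. 114 + 6x − (114 + 4x) = 12.
Collecting terms: 2x = 12, so x = 6.
Then 2E = 114 + 4·6 = 138, so E = 69, V = 2E/3 = 46, F = 19 + 6 = 25.

6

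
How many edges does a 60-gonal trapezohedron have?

The n-trapezohedron (dual of the n-antiprism) has V = 2·60 + 2 = 122, E = 4·60 = 240, F = 2·60 = 120.

240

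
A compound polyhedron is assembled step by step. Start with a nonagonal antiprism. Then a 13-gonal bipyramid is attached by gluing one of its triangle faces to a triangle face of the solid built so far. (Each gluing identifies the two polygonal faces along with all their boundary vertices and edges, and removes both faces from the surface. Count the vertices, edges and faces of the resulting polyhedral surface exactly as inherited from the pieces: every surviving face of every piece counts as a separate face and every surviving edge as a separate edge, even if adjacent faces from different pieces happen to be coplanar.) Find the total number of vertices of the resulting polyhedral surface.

30

A nonagonal antiprism: V=18, E=36, F=20.
Attach a 13-gonal bipyramid (V=15, E=39, F=26) along a 3-gon: merge 3 vertices and 3 edges, delete both glued faces → V=30, E=72, F=44.
Check: V − E + F = 30 − 72 + 44 = 2.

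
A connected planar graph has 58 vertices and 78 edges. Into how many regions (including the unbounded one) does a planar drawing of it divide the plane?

22

Euler's formula for a connected plane graph: V − E + F = 2, so F = 2 − 58 + 78 = 22.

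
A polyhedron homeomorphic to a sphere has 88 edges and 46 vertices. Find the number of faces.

44

Here V − E + F = 2.
F = 2 − V + E = 2 − 46 + 88 = 44.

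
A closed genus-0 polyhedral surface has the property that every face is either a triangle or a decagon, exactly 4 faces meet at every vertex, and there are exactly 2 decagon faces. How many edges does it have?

Let x be the number of triangles; then F = 2 + x.
Edge–face incidences: 2E = 10·2 + 3·x = 20 + 3x.
Every vertex has degree 4, so 4V = 2E.
Euler: V − E + F = 2 ⇒ (2E)/4 − E + (2 + x) = 2.
Multiply by 8: 2·(2E) − 4·(2E) + 8·(2 + x) = 16, i.e. 16 + 8x − 2·(20 + 3x) = 16.
Collecting terms: 2x − 24 = 16, so 2x = 40, so x = 20.
Then 2E = 20 + 3·20 = 80, so E = 40, V = 2E/4 = 20, F = 2 + 20 = 22.

40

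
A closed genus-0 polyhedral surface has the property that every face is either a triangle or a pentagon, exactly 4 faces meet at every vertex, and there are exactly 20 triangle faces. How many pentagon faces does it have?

12

Let x be the number of pentagons; then F = 20 + x.
Edge–face incidences: 2E = 3·20 + 5·x = 60 + 5x.
Every vertex has degree 4, so 4V = 2E.
Euler: V − E + F = 2 ⇒ (2E)/4 − E + (20 + x) = 2.
Multiply by 8: 2·(2E) − 4·(2E) + 8·(20 + x) = 16, i.e. 160 + 8x − 2·(60 + 5x) = 16.
Collecting terms: −2x + 40 = 16, so −2x = −24, so x = 12.
Then 2E = 60 + 5·12 = 120, so E = 60, V = 2E/4 = 30, F = 20 + 12 = 32.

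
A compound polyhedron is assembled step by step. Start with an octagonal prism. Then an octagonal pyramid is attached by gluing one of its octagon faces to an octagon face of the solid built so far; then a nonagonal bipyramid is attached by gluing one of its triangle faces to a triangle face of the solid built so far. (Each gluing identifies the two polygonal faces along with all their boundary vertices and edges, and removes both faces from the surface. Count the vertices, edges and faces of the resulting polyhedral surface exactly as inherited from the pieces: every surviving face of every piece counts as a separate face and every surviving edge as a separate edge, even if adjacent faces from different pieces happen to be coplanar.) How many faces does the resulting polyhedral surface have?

An octagonal prism: V=16, E=24, F=10.
Attach an octagonal pyramid (V=9, E=16, F=9) along an 8-gon: merge 8 vertices and 8 edges, delete both glued faces → V=17, E=32, F=17.
Attach a nonagonal bipyramid (V=11, E=27, F=18) along a 3-gon: merge 3 vertices and 3 edges, delete both glued faces → V=25, E=56, F=33.
Check: V − E + F = 25 − 56 + 33 = 2.

33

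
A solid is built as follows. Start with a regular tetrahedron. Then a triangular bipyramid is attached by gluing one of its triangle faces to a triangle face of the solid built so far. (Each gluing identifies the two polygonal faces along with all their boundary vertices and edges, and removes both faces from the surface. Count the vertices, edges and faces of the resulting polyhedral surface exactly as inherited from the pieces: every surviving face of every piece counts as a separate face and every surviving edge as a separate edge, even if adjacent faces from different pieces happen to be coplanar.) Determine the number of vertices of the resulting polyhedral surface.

6

A regular tetrahedron: V=4, E=6, F=4.
Attach a triangular bipyramid (V=5, E=9, F=6) along a 3-gon: merge 3 vertices and 3 edges, delete both glued faces → V=6, E=12, F=8.
Check: V − E + F = 6 − 12 + 8 = 2.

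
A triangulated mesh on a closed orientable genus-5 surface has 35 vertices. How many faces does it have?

86

χ = 2 − 2·5 = -8, and every face is a triangle so 3F = 2E.
V − E + F = -8 with E = 3F/2 gives 35 − (3/2 − 1)·F = -8, so F = 86 and E = 129.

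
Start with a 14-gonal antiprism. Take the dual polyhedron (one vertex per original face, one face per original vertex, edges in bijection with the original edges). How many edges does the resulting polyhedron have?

The base solid has V = 28, E = 56, F = 30.
The dual swaps V and F and preserves E: V′ = F = 30, E′ = E = 56, F′ = V = 28.

56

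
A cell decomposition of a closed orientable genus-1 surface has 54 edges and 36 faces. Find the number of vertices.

18

For a closed orientable surface of genus 1, χ = 2 − 2·1 = 0.
V = 0 + E − F = 0 + 54 − 36 = 18.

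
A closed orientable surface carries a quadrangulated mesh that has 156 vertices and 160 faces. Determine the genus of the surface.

3

Every face is a square, so 2E = 4·160 = 640, giving E = 320.
χ = V − E + F = 156 − 320 + 160 = -4.
For a closed orientable surface χ = 2 − 2g, so g = (2 − (-4))/2 = 3.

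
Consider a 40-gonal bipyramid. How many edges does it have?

A bipyramid over an n-gon has 2n triangular faces and n + 2 vertices: V = 40 + 2 = 42, E = 3·40 = 120, F = 2·40 = 80.

120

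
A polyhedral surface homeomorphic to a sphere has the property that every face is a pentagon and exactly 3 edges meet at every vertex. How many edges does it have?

Each face has 5 edges and each edge borders two faces, so 2E = 5F.
Each vertex has degree 3, so 3V = 2E and hence V = 5F/3.
Euler: V − E + F = 2 ⇒ (5F/3) − (5F/2) + F = 2.
Multiply by 6: (10 − 15 + 6)F = 12, i.e. 1F = 12.
So F = 12, E = 5·12/2 = 30, V = 5·12/3 = 20.

30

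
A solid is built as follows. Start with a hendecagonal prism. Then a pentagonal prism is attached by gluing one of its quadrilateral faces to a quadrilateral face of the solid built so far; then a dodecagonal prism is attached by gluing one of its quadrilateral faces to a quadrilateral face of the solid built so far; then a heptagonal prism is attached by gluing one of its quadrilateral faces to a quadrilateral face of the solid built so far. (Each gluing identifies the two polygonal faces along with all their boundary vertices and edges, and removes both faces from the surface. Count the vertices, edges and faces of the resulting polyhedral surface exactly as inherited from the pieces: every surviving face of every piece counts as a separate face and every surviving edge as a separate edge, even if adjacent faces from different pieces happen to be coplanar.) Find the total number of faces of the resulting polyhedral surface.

37

A hendecagonal prism: V=22, E=33, F=13.
Attach a pentagonal prism (V=10, E=15, F=7) along a 4-gon: merge 4 vertices and 4 edges, delete both glued faces → V=28, E=44, F=18.
Attach a dodecagonal prism (V=24, E=36, F=14) along a 4-gon: merge 4 vertices and 4 edges, delete both glued faces → V=48, E=76, F=30.
Attach a heptagonal prism (V=14, E=21, F=9) along a 4-gon: merge 4 vertices and 4 edges, delete both glued faces → V=58, E=93, F=37.
Check: V − E + F = 58 − 93 + 37 = 2.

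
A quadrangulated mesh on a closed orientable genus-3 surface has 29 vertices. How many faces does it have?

33

χ = 2 − 2·3 = -4, and every face is a square so 4F = 2E.
V − E + F = -4 with E = 4F/2 gives 29 − (4/2 − 1)·F = -4, so F = 33 and E = 66.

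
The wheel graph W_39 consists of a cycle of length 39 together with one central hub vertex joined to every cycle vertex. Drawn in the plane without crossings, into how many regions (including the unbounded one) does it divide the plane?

40

W_39 has V = 39 + 1 = 40 vertices and E = 2·39 = 78 edges.
By Euler's formula F = 2 − V + E = 2 − 40 + 78 = 40.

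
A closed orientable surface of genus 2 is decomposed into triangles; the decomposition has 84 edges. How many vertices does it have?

26

χ = 2 − 2·2 = -2, and every face is a triangle so 3F = 2E.
F = 2E/3 = 56. Then V = -2 + E − F = -2 + 84 − 56 = 26.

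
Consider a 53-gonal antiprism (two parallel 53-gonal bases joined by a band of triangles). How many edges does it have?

212

An antiprism on an n-gon has two n-gon caps and 2n triangles: V = 2·53 = 106, E = 4·53 = 212, F = 2·53 + 2 = 108.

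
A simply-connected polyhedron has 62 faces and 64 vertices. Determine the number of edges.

Here V − E + F = 2.
E = V + F − (2) = 64 + 62 − (2) = 124.

124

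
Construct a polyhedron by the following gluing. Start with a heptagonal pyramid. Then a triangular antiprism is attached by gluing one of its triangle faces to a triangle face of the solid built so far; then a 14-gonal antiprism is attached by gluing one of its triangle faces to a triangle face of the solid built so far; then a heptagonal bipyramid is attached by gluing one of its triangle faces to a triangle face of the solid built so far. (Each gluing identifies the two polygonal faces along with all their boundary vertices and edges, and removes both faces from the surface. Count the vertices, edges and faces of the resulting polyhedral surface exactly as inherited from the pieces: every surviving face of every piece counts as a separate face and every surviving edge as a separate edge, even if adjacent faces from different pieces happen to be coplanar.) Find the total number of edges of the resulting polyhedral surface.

A heptagonal pyramid: V=8, E=14, F=8.
Attach a triangular antiprism (V=6, E=12, F=8) along a 3-gon: merge 3 vertices and 3 edges, delete both glued faces → V=11, E=23, F=14.
Attach a 14-gonal antiprism (V=28, E=56, F=30) along a 3-gon: merge 3 vertices and 3 edges, delete both glued faces → V=36, E=76, F=42.
Attach a heptagonal bipyramid (V=9, E=21, F=14) along a 3-gon: merge 3 vertices and 3 edges, delete both glued faces → V=42, E=94, F=54.
Check: V − E + F = 42 − 94 + 54 = 2.

94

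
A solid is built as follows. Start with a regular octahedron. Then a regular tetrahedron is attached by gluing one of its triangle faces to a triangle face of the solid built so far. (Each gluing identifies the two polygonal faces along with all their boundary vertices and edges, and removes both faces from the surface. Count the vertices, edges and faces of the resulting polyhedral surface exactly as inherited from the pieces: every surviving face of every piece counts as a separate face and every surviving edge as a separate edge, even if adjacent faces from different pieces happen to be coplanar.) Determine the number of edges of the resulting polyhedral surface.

A regular octahedron: V=6, E=12, F=8.
Attach a regular tetrahedron (V=4, E=6, F=4) along a 3-gon: merge 3 vertices and 3 edges, delete both glued faces → V=7, E=15, F=10.
Check: V − E + F = 7 − 15 + 10 = 2.

15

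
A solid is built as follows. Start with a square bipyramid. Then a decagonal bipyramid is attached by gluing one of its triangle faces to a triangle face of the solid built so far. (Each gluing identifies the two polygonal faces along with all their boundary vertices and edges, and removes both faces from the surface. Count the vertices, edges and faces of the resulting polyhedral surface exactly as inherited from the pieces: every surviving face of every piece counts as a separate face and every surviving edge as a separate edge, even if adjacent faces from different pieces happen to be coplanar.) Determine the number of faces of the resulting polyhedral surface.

26

A square bipyramid: V=6, E=12, F=8.
Attach a decagonal bipyramid (V=12, E=30, F=20) along a 3-gon: merge 3 vertices and 3 edges, delete both glued faces → V=15, E=39, F=26.
Check: V − E + F = 15 − 39 + 26 = 2.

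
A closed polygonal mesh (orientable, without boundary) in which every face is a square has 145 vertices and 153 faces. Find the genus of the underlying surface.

5

Every face is a square, so 2E = 4·153 = 612, giving E = 306.
χ = V − E + F = 145 − 306 + 153 = -8.
For a closed orientable surface χ = 2 − 2g, so g = (2 − (-8))/2 = 5.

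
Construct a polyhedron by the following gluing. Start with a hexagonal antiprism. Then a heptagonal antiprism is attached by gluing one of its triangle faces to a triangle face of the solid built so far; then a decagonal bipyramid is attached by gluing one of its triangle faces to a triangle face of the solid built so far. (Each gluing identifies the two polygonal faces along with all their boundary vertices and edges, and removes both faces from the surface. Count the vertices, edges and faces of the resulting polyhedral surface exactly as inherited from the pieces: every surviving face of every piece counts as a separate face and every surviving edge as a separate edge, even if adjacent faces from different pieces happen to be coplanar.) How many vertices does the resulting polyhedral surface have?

A hexagonal antiprism: V=12, E=24, F=14.
Attach a heptagonal antiprism (V=14, E=28, F=16) along a 3-gon: merge 3 vertices and 3 edges, delete both glued faces → V=23, E=49, F=28.
Attach a decagonal bipyramid (V=12, E=30, F=20) along a 3-gon: merge 3 vertices and 3 edges, delete both glued faces → V=32, E=76, F=46.
Check: V − E + F = 32 − 76 + 46 = 2.

32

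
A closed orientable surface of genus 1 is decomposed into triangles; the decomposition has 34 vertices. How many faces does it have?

68

χ = 2 − 2·1 = 0, and every face is a triangle so 3F = 2E.
V − E + F = 0 with E = 3F/2 gives 34 − (3/2 − 1)·F = 0, so F = 68 and E = 102.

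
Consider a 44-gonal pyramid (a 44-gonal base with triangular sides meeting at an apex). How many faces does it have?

A pyramid on an n-gon base has one n-gon and n triangles: V = 44 + 1 = 45, E = 2·44 = 88, F = 44 + 1 = 45.

45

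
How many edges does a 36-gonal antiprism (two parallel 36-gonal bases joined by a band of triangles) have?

An antiprism on an n-gon has two n-gon caps and 2n triangles: V = 2·36 = 72, E = 4·36 = 144, F = 2·36 + 2 = 74.
Check: V − E + F = 72 − 144 + 74 = 2.

144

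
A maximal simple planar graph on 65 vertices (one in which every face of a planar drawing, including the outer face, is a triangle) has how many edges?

189

In a plane triangulation 3F = 2E and V − E + F = 2, so E = 3V − 6 = 3·65 − 6 = 189.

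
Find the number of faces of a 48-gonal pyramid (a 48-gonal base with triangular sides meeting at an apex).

A pyramid on an n-gon base has one n-gon and n triangles: V = 48 + 1 = 49, E = 2·48 = 96, F = 48 + 1 = 49.

49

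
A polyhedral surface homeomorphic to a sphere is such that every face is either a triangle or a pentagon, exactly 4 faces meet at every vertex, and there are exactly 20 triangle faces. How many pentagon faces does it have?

Let x be the number of pentagons; then F = 20 + x.
Edge–face incidences: 2E = 3·20 + 5·x = 60 + 5x.
Every vertex has degree 4, so 4V = 2E.
Euler: V − E + F = 2 ⇒ (2E)/4 − E + (20 + x) = 2.
Multiply by 8: 2·(2E) − 4·(2E) + 8·(20 + x) = 16, i.e. 160 + 8x − 2·(60 + 5x) = 16.
Collecting terms: −2x + 40 = 16, so −2x = −24, so x = 12.
Then 2E = 60 + 5·12 = 120, so E = 60, V = 2E/4 = 30, F = 20 + 12 = 32.

12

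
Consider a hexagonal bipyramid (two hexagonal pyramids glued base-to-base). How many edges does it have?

18

A bipyramid over an n-gon has 2n triangular faces and n + 2 vertices: V = 6 + 2 = 8, E = 3·6 = 18, F = 2·6 = 12.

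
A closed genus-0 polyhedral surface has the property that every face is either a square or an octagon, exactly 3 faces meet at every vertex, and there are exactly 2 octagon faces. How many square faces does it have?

Let x be the number of squares; then F = 2 + x.
Edge–face incidences: 2E = 8·2 + 4·x = 16 + 4x.
Every vertex has degree 3, so 3V = 2E.
Euler: V − E + F = 2 ⇒ (2E)/3 − E + (2 + x) = 2.
Multiply by 6: 2·(2E) − 3·(2E) + 6·(2 + x) = 12, i.e. 12 + 6x − (16 + 4x) = 12.
Collecting terms: 2x − 4 = 12, so 2x = 16, so x = 8.
Then 2E = 16 + 4·8 = 48, so E = 24, V = 2E/3 = 16, F = 2 + 8 = 10.

8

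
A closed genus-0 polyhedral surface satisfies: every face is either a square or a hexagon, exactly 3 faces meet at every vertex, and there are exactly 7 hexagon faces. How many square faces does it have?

Let x be the number of squares; then F = 7 + x.
Edge–face incidences: 2E = 6·7 + 4·x = 42 + 4x.
Every vertex has degree 3, so 3V = 2E.
Euler: V − E + F = 2 ⇒ (2E)/3 − E + (7 + x) = 2.
Multiply by 6: 2·(2E) − 3·(2E) + 6·(7 + x) = 12, i.e. 42 + 6x − (42 + 4x) = 12.
Collecting terms: 2x = 12, so x = 6.
Then 2E = 42 + 4·6 = 66, so E = 33, V = 2E/3 = 22, F = 7 + 6 = 13.

6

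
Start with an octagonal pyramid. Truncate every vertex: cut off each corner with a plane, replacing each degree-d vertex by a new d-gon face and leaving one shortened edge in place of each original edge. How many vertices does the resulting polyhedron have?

32

The base solid has V = 9, E = 16, F = 9.
Truncation replaces each original edge-end by a new vertex, so V′ = 2E = 32.
Each original edge survives, and each old vertex of degree d contributes d new edges; summing degrees gives Σd = 2E, so E′ = E + 2E = 3E = 48.
Each original face survives and each original vertex becomes one new face: F′ = F + V = 18.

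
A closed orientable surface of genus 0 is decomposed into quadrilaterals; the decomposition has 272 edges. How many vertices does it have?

138

χ = 2 − 2·0 = 2, and every face is a square so 4F = 2E.
F = 2E/4 = 136. Then V = 2 + E − F = 2 + 272 − 136 = 138.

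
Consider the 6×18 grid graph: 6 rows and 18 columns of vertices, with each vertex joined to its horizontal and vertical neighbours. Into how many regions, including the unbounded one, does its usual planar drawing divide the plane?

The grid has V = 6·18 = 108 vertices and E = 6·17 + 18·5 = 192 edges.
F = 2 − V + E = 2 − 108 + 192 = 86.

86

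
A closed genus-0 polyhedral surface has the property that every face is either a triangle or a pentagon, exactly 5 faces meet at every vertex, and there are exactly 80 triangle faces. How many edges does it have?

Let x be the number of pentagons; then F = 80 + x.
Edge–face incidences: 2E = 3·80 + 5·x = 240 + 5x.
Every vertex has degree 5, so 5V = 2E.
Euler: V − E + F = 2 ⇒ (2E)/5 − E + (80 + x) = 2.
Multiply by 10: 2·(2E) − 5·(2E) + 10·(80 + x) = 20, i.e. 800 + 10x − 3·(240 + 5x) = 20.
Collecting terms: −5x + 80 = 20, so −5x = −60, so x = 12.
Then 2E = 240 + 5·12 = 300, so E = 150, V = 2E/5 = 60, F = 80 + 12 = 92.

150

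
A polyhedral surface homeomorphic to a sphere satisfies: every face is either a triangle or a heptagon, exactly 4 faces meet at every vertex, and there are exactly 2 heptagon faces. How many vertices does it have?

Let x be the number of triangles; then F = 2 + x.
Edge–face incidences: 2E = 7·2 + 3·x = 14 + 3x.
Every vertex has degree 4, so 4V = 2E.
Euler: V − E + F = 2 ⇒ (2E)/4 − E + (2 + x) = 2.
Multiply by 8: 2·(2E) − 4·(2E) + 8·(2 + x) = 16, i.e. 16 + 8x − 2·(14 + 3x) = 16.
Collecting terms: 2x − 12 = 16, so 2x = 28, so x = 14.
Then 2E = 14 + 3·14 = 56, so E = 28, V = 2E/4 = 14, F = 2 + 14 = 16.

14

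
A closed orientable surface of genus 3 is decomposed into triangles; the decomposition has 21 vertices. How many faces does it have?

χ = 2 − 2·3 = -4, and every face is a triangle so 3F = 2E.
V − E + F = -4 with E = 3F/2 gives 21 − (3/2 − 1)·F = -4, so F = 50 and E = 75.

50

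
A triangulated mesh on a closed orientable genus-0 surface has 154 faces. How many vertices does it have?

79

χ = 2 − 2·0 = 2, and every face is a triangle so 3F = 2E.
E = 3·154/2 = 231. Then V = 2 + E − F = 2 + 231 − 154 = 79.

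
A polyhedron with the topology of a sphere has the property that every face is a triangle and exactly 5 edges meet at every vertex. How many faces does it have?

20

Each face has 3 edges and each edge borders two faces, so 2E = 3F.
Each vertex has degree 5, so 5V = 2E and hence V = 3F/5.
Euler: V − E + F = 2 ⇒ (3F/5) − (3F/2) + F = 2.
Multiply by 10: (6 − 15 + 10)F = 20, i.e. 1F = 20.
So F = 20, E = 3·20/2 = 30, V = 3·20/5 = 12.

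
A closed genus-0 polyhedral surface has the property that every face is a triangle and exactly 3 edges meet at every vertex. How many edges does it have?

6

Each face has 3 edges and each edge borders two faces, so 2E = 3F.
Each vertex has degree 3, so 3V = 2E and hence V = 3F/3.
Euler: V − E + F = 2 ⇒ (3F/3) − (3F/2) + F = 2.
Multiply by 6: (6 − 9 + 6)F = 12, i.e. 3F = 12.
So F = 4, E = 3·4/2 = 6, V = 3·4/3 = 4.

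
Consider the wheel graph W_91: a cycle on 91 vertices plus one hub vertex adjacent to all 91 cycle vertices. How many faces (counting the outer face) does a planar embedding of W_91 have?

92

W_91 has V = 91 + 1 = 92 vertices and E = 2·91 = 182 edges.
By Euler's formula F = 2 − V + E = 2 − 92 + 182 = 92.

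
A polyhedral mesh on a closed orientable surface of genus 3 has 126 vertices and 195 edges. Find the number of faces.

65

For a closed orientable surface of genus 3, χ = 2 − 2·3 = -4.
F = -4 − V + E = -4 − 126 + 195 = 65.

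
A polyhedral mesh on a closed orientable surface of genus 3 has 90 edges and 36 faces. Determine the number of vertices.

For a closed orientable surface of genus 3, χ = 2 − 2·3 = -4.
V = -4 + E − F = -4 + 90 − 36 = 50.

50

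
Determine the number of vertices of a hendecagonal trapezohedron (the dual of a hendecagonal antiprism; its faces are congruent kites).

24

The n-trapezohedron (dual of the n-antiprism) has V = 2·11 + 2 = 24, E = 4·11 = 44, F = 2·11 = 22.
Check: V − E + F = 24 − 44 + 22 = 2.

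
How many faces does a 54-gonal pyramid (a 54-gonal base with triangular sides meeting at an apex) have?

A pyramid on an n-gon base has one n-gon and n triangles: V = 54 + 1 = 55, E = 2·54 = 108, F = 54 + 1 = 55.
Check: V − E + F = 55 − 108 + 55 = 2.

55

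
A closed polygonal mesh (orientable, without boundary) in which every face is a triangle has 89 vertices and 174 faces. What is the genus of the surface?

Every face is a triangle, so 2E = 3·174 = 522, giving E = 261.
χ = V − E + F = 89 − 261 + 174 = 2.
For a closed orientable surface χ = 2 − 2g, so g = (2 − (2))/2 = 0.

0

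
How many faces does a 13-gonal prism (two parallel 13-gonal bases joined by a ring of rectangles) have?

A prism on an n-gon has two n-gon bases and n rectangular sides: V = 2·13 = 26, E = 3·13 = 39, F = 13 + 2 = 15.

15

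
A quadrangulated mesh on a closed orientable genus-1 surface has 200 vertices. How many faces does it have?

χ = 2 − 2·1 = 0, and every face is a square so 4F = 2E.
V − E + F = 0 with E = 4F/2 gives 200 − (4/2 − 1)·F = 0, so F = 200 and E = 400.

200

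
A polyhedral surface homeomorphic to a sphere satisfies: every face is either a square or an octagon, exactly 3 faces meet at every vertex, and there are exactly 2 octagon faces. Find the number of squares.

Let x be the number of squares; then F = 2 + x.
Edge–face incidences: 2E = 8·2 + 4·x = 16 + 4x.
Every vertex has degree 3, so 3V = 2E.
Euler: V − E + F = 2 ⇒ (2E)/3 − E + (2 + x) = 2.
Multiply by 6: 2·(2E) − 3·(2E) + 6·(2 + x) = 12, i.e. 12 + 6x − (16 + 4x) = 12.
Collecting terms: 2x − 4 = 12, so 2x = 16, so x = 8.
Then 2E = 16 + 4·8 = 48, so E = 24, V = 2E/3 = 16, F = 2 + 8 = 10.

8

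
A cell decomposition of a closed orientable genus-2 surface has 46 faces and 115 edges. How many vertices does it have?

67

For a closed orientable surface of genus 2, χ = 2 − 2·2 = -2.
V = -2 + E − F = -2 + 115 − 46 = 67.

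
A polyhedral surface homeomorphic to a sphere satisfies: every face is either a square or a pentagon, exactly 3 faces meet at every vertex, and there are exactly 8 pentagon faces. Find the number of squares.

2

Let x be the number of squares; then F = 8 + x.
Edge–face incidences: 2E = 5·8 + 4·x = 40 + 4x.
Every vertex has degree 3, so 3V = 2E.
Euler: V − E + F = 2 ⇒ (2E)/3 − E + (8 + x) = 2.
Multiply by 6: 2·(2E) − 3·(2E) + 6·(8 + x) = 12, i.e. 48 + 6x − (40 + 4x) = 12.
Collecting terms: 2x + 8 = 12, so 2x = 4, so x = 2.
Then 2E = 40 + 4·2 = 48, so E = 24, V = 2E/3 = 16, F = 8 + 2 = 10.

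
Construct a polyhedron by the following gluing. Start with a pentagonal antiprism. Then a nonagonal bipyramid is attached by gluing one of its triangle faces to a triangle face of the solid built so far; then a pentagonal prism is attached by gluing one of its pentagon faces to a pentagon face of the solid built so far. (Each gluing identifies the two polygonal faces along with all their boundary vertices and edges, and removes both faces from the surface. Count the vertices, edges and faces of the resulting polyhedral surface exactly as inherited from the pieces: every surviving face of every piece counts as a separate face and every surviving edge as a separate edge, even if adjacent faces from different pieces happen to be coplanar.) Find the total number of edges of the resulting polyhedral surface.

A pentagonal antiprism: V=10, E=20, F=12.
Attach a nonagonal bipyramid (V=11, E=27, F=18) along a 3-gon: merge 3 vertices and 3 edges, delete both glued faces → V=18, E=44, F=28.
Attach a pentagonal prism (V=10, E=15, F=7) along a 5-gon: merge 5 vertices and 5 edges, delete both glued faces → V=23, E=54, F=33.
Check: V − E + F = 23 − 54 + 33 = 2.

54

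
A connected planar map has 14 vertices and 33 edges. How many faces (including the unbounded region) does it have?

Euler's formula for a connected plane graph: V − E + F = 2, so F = 2 − 14 + 33 = 21.

21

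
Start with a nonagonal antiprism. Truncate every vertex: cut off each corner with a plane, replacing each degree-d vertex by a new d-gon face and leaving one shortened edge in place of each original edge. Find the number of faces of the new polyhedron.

38

The base solid has V = 18, E = 36, F = 20.
Truncation replaces each original edge-end by a new vertex, so V′ = 2E = 72.
Each original edge survives, and each old vertex of degree d contributes d new edges; summing degrees gives Σd = 2E, so E′ = E + 2E = 3E = 108.
Each original face survives and each original vertex becomes one new face: F′ = F + V = 38.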